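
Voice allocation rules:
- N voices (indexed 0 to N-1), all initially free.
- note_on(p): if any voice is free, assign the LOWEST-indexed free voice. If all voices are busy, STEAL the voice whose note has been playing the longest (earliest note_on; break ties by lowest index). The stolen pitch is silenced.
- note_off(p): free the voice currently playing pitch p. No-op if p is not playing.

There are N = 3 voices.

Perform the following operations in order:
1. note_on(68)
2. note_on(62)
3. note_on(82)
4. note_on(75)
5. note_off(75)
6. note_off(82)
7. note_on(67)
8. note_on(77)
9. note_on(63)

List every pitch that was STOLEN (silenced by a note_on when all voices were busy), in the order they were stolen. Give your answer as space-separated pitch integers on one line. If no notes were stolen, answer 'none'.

Op 1: note_on(68): voice 0 is free -> assigned | voices=[68 - -]
Op 2: note_on(62): voice 1 is free -> assigned | voices=[68 62 -]
Op 3: note_on(82): voice 2 is free -> assigned | voices=[68 62 82]
Op 4: note_on(75): all voices busy, STEAL voice 0 (pitch 68, oldest) -> assign | voices=[75 62 82]
Op 5: note_off(75): free voice 0 | voices=[- 62 82]
Op 6: note_off(82): free voice 2 | voices=[- 62 -]
Op 7: note_on(67): voice 0 is free -> assigned | voices=[67 62 -]
Op 8: note_on(77): voice 2 is free -> assigned | voices=[67 62 77]
Op 9: note_on(63): all voices busy, STEAL voice 1 (pitch 62, oldest) -> assign | voices=[67 63 77]

Answer: 68 62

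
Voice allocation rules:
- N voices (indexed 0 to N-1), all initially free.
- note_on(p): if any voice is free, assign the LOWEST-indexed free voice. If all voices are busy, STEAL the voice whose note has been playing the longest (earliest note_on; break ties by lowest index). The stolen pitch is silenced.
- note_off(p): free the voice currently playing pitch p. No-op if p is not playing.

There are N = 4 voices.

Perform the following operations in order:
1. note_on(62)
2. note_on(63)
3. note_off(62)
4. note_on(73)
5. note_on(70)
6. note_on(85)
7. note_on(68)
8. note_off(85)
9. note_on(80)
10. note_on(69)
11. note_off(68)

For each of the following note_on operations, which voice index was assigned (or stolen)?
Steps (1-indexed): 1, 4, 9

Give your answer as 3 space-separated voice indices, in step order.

Answer: 0 0 3

Derivation:
Op 1: note_on(62): voice 0 is free -> assigned | voices=[62 - - -]
Op 2: note_on(63): voice 1 is free -> assigned | voices=[62 63 - -]
Op 3: note_off(62): free voice 0 | voices=[- 63 - -]
Op 4: note_on(73): voice 0 is free -> assigned | voices=[73 63 - -]
Op 5: note_on(70): voice 2 is free -> assigned | voices=[73 63 70 -]
Op 6: note_on(85): voice 3 is free -> assigned | voices=[73 63 70 85]
Op 7: note_on(68): all voices busy, STEAL voice 1 (pitch 63, oldest) -> assign | voices=[73 68 70 85]
Op 8: note_off(85): free voice 3 | voices=[73 68 70 -]
Op 9: note_on(80): voice 3 is free -> assigned | voices=[73 68 70 80]
Op 10: note_on(69): all voices busy, STEAL voice 0 (pitch 73, oldest) -> assign | voices=[69 68 70 80]
Op 11: note_off(68): free voice 1 | voices=[69 - 70 80]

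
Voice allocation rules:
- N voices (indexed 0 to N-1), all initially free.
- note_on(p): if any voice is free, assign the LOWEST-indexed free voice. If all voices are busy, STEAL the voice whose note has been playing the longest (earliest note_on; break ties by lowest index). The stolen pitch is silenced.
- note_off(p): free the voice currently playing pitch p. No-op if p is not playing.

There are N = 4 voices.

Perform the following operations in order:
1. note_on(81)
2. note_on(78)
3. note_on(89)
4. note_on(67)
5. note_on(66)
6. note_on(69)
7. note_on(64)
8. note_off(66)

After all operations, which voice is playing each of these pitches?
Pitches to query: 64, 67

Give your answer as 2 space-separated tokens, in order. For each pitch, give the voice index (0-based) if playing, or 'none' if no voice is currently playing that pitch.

Op 1: note_on(81): voice 0 is free -> assigned | voices=[81 - - -]
Op 2: note_on(78): voice 1 is free -> assigned | voices=[81 78 - -]
Op 3: note_on(89): voice 2 is free -> assigned | voices=[81 78 89 -]
Op 4: note_on(67): voice 3 is free -> assigned | voices=[81 78 89 67]
Op 5: note_on(66): all voices busy, STEAL voice 0 (pitch 81, oldest) -> assign | voices=[66 78 89 67]
Op 6: note_on(69): all voices busy, STEAL voice 1 (pitch 78, oldest) -> assign | voices=[66 69 89 67]
Op 7: note_on(64): all voices busy, STEAL voice 2 (pitch 89, oldest) -> assign | voices=[66 69 64 67]
Op 8: note_off(66): free voice 0 | voices=[- 69 64 67]

Answer: 2 3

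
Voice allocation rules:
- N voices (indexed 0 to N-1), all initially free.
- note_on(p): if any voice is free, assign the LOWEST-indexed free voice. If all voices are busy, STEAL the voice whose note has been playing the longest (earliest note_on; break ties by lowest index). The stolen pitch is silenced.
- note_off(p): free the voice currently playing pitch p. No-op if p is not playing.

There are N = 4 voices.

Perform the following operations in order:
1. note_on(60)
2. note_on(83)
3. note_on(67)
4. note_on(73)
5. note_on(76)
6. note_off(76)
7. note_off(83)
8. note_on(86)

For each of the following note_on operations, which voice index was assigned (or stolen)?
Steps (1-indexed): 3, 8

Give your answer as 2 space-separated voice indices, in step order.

Op 1: note_on(60): voice 0 is free -> assigned | voices=[60 - - -]
Op 2: note_on(83): voice 1 is free -> assigned | voices=[60 83 - -]
Op 3: note_on(67): voice 2 is free -> assigned | voices=[60 83 67 -]
Op 4: note_on(73): voice 3 is free -> assigned | voices=[60 83 67 73]
Op 5: note_on(76): all voices busy, STEAL voice 0 (pitch 60, oldest) -> assign | voices=[76 83 67 73]
Op 6: note_off(76): free voice 0 | voices=[- 83 67 73]
Op 7: note_off(83): free voice 1 | voices=[- - 67 73]
Op 8: note_on(86): voice 0 is free -> assigned | voices=[86 - 67 73]

Answer: 2 0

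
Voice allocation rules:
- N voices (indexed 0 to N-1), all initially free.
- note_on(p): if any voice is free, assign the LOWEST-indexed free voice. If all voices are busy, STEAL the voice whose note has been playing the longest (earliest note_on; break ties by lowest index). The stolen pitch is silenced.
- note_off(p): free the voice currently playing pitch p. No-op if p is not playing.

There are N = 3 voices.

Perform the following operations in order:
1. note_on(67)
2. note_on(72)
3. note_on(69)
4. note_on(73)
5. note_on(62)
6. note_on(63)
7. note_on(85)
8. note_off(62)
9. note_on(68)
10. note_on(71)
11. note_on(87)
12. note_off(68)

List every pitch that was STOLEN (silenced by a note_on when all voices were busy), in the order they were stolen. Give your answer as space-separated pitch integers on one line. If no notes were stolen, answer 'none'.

Op 1: note_on(67): voice 0 is free -> assigned | voices=[67 - -]
Op 2: note_on(72): voice 1 is free -> assigned | voices=[67 72 -]
Op 3: note_on(69): voice 2 is free -> assigned | voices=[67 72 69]
Op 4: note_on(73): all voices busy, STEAL voice 0 (pitch 67, oldest) -> assign | voices=[73 72 69]
Op 5: note_on(62): all voices busy, STEAL voice 1 (pitch 72, oldest) -> assign | voices=[73 62 69]
Op 6: note_on(63): all voices busy, STEAL voice 2 (pitch 69, oldest) -> assign | voices=[73 62 63]
Op 7: note_on(85): all voices busy, STEAL voice 0 (pitch 73, oldest) -> assign | voices=[85 62 63]
Op 8: note_off(62): free voice 1 | voices=[85 - 63]
Op 9: note_on(68): voice 1 is free -> assigned | voices=[85 68 63]
Op 10: note_on(71): all voices busy, STEAL voice 2 (pitch 63, oldest) -> assign | voices=[85 68 71]
Op 11: note_on(87): all voices busy, STEAL voice 0 (pitch 85, oldest) -> assign | voices=[87 68 71]
Op 12: note_off(68): free voice 1 | voices=[87 - 71]

Answer: 67 72 69 73 63 85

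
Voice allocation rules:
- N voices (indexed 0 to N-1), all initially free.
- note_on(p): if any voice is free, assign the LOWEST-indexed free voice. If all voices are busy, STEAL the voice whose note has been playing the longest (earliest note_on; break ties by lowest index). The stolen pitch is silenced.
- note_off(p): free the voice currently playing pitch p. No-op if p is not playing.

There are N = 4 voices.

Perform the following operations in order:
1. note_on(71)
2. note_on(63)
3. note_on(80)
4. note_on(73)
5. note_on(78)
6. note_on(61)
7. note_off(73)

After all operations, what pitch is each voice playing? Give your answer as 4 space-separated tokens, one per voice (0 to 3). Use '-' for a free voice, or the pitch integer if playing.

Answer: 78 61 80 -

Derivation:
Op 1: note_on(71): voice 0 is free -> assigned | voices=[71 - - -]
Op 2: note_on(63): voice 1 is free -> assigned | voices=[71 63 - -]
Op 3: note_on(80): voice 2 is free -> assigned | voices=[71 63 80 -]
Op 4: note_on(73): voice 3 is free -> assigned | voices=[71 63 80 73]
Op 5: note_on(78): all voices busy, STEAL voice 0 (pitch 71, oldest) -> assign | voices=[78 63 80 73]
Op 6: note_on(61): all voices busy, STEAL voice 1 (pitch 63, oldest) -> assign | voices=[78 61 80 73]
Op 7: note_off(73): free voice 3 | voices=[78 61 80 -]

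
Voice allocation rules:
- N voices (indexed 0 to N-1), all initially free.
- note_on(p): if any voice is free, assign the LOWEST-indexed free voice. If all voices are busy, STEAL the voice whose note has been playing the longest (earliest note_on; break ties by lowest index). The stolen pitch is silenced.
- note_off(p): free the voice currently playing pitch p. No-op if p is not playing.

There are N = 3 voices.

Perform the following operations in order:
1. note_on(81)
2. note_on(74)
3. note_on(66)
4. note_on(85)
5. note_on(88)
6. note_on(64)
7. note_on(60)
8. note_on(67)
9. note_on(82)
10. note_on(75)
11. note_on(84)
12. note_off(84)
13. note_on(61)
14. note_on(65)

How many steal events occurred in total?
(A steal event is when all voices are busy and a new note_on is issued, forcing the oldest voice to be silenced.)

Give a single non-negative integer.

Answer: 9

Derivation:
Op 1: note_on(81): voice 0 is free -> assigned | voices=[81 - -]
Op 2: note_on(74): voice 1 is free -> assigned | voices=[81 74 -]
Op 3: note_on(66): voice 2 is free -> assigned | voices=[81 74 66]
Op 4: note_on(85): all voices busy, STEAL voice 0 (pitch 81, oldest) -> assign | voices=[85 74 66]
Op 5: note_on(88): all voices busy, STEAL voice 1 (pitch 74, oldest) -> assign | voices=[85 88 66]
Op 6: note_on(64): all voices busy, STEAL voice 2 (pitch 66, oldest) -> assign | voices=[85 88 64]
Op 7: note_on(60): all voices busy, STEAL voice 0 (pitch 85, oldest) -> assign | voices=[60 88 64]
Op 8: note_on(67): all voices busy, STEAL voice 1 (pitch 88, oldest) -> assign | voices=[60 67 64]
Op 9: note_on(82): all voices busy, STEAL voice 2 (pitch 64, oldest) -> assign | voices=[60 67 82]
Op 10: note_on(75): all voices busy, STEAL voice 0 (pitch 60, oldest) -> assign | voices=[75 67 82]
Op 11: note_on(84): all voices busy, STEAL voice 1 (pitch 67, oldest) -> assign | voices=[75 84 82]
Op 12: note_off(84): free voice 1 | voices=[75 - 82]
Op 13: note_on(61): voice 1 is free -> assigned | voices=[75 61 82]
Op 14: note_on(65): all voices busy, STEAL voice 2 (pitch 82, oldest) -> assign | voices=[75 61 65]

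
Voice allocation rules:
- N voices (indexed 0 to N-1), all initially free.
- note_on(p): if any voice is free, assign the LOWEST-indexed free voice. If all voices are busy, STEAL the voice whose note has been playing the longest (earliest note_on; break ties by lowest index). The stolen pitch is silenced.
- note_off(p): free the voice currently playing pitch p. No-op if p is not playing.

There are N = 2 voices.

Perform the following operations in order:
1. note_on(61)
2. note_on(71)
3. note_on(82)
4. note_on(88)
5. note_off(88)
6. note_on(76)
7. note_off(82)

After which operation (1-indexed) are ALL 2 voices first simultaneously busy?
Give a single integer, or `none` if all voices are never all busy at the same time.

Op 1: note_on(61): voice 0 is free -> assigned | voices=[61 -]
Op 2: note_on(71): voice 1 is free -> assigned | voices=[61 71]
Op 3: note_on(82): all voices busy, STEAL voice 0 (pitch 61, oldest) -> assign | voices=[82 71]
Op 4: note_on(88): all voices busy, STEAL voice 1 (pitch 71, oldest) -> assign | voices=[82 88]
Op 5: note_off(88): free voice 1 | voices=[82 -]
Op 6: note_on(76): voice 1 is free -> assigned | voices=[82 76]
Op 7: note_off(82): free voice 0 | voices=[- 76]

Answer: 2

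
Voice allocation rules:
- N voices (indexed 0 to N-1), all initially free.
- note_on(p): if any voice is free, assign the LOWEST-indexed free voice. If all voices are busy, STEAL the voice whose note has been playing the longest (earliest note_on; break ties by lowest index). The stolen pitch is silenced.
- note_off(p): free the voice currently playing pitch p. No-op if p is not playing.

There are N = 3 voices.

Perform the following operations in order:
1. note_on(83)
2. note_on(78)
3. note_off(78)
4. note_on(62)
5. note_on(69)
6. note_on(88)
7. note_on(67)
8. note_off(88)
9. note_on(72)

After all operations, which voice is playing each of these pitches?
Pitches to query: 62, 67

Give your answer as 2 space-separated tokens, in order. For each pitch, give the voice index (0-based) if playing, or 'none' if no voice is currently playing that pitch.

Answer: none 1

Derivation:
Op 1: note_on(83): voice 0 is free -> assigned | voices=[83 - -]
Op 2: note_on(78): voice 1 is free -> assigned | voices=[83 78 -]
Op 3: note_off(78): free voice 1 | voices=[83 - -]
Op 4: note_on(62): voice 1 is free -> assigned | voices=[83 62 -]
Op 5: note_on(69): voice 2 is free -> assigned | voices=[83 62 69]
Op 6: note_on(88): all voices busy, STEAL voice 0 (pitch 83, oldest) -> assign | voices=[88 62 69]
Op 7: note_on(67): all voices busy, STEAL voice 1 (pitch 62, oldest) -> assign | voices=[88 67 69]
Op 8: note_off(88): free voice 0 | voices=[- 67 69]
Op 9: note_on(72): voice 0 is free -> assigned | voices=[72 67 69]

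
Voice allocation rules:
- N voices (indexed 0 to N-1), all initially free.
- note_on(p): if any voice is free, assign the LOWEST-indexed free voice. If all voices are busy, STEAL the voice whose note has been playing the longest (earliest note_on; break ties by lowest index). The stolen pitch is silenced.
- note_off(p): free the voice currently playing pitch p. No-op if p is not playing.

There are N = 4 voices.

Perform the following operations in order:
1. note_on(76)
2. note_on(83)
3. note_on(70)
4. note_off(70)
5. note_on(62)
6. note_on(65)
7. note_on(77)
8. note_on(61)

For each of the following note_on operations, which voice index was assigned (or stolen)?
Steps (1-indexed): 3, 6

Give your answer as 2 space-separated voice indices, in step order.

Op 1: note_on(76): voice 0 is free -> assigned | voices=[76 - - -]
Op 2: note_on(83): voice 1 is free -> assigned | voices=[76 83 - -]
Op 3: note_on(70): voice 2 is free -> assigned | voices=[76 83 70 -]
Op 4: note_off(70): free voice 2 | voices=[76 83 - -]
Op 5: note_on(62): voice 2 is free -> assigned | voices=[76 83 62 -]
Op 6: note_on(65): voice 3 is free -> assigned | voices=[76 83 62 65]
Op 7: note_on(77): all voices busy, STEAL voice 0 (pitch 76, oldest) -> assign | voices=[77 83 62 65]
Op 8: note_on(61): all voices busy, STEAL voice 1 (pitch 83, oldest) -> assign | voices=[77 61 62 65]

Answer: 2 3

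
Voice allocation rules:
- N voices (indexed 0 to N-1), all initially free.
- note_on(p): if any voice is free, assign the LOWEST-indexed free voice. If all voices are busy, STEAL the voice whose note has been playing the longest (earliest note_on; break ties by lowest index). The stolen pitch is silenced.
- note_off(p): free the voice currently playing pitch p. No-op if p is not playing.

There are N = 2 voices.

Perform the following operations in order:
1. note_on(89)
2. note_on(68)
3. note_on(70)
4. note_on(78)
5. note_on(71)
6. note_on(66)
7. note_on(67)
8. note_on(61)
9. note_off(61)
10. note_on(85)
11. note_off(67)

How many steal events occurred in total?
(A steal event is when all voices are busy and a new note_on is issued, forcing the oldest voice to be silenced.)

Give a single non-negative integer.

Answer: 6

Derivation:
Op 1: note_on(89): voice 0 is free -> assigned | voices=[89 -]
Op 2: note_on(68): voice 1 is free -> assigned | voices=[89 68]
Op 3: note_on(70): all voices busy, STEAL voice 0 (pitch 89, oldest) -> assign | voices=[70 68]
Op 4: note_on(78): all voices busy, STEAL voice 1 (pitch 68, oldest) -> assign | voices=[70 78]
Op 5: note_on(71): all voices busy, STEAL voice 0 (pitch 70, oldest) -> assign | voices=[71 78]
Op 6: note_on(66): all voices busy, STEAL voice 1 (pitch 78, oldest) -> assign | voices=[71 66]
Op 7: note_on(67): all voices busy, STEAL voice 0 (pitch 71, oldest) -> assign | voices=[67 66]
Op 8: note_on(61): all voices busy, STEAL voice 1 (pitch 66, oldest) -> assign | voices=[67 61]
Op 9: note_off(61): free voice 1 | voices=[67 -]
Op 10: note_on(85): voice 1 is free -> assigned | voices=[67 85]
Op 11: note_off(67): free voice 0 | voices=[- 85]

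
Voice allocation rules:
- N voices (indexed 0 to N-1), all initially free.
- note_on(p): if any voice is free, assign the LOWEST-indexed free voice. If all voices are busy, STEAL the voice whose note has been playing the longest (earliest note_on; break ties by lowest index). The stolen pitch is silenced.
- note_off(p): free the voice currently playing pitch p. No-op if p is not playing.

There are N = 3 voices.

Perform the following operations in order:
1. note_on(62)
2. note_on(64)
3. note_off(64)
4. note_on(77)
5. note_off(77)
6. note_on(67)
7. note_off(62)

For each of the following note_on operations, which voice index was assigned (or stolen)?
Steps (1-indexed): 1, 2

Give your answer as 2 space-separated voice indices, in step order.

Answer: 0 1

Derivation:
Op 1: note_on(62): voice 0 is free -> assigned | voices=[62 - -]
Op 2: note_on(64): voice 1 is free -> assigned | voices=[62 64 -]
Op 3: note_off(64): free voice 1 | voices=[62 - -]
Op 4: note_on(77): voice 1 is free -> assigned | voices=[62 77 -]
Op 5: note_off(77): free voice 1 | voices=[62 - -]
Op 6: note_on(67): voice 1 is free -> assigned | voices=[62 67 -]
Op 7: note_off(62): free voice 0 | voices=[- 67 -]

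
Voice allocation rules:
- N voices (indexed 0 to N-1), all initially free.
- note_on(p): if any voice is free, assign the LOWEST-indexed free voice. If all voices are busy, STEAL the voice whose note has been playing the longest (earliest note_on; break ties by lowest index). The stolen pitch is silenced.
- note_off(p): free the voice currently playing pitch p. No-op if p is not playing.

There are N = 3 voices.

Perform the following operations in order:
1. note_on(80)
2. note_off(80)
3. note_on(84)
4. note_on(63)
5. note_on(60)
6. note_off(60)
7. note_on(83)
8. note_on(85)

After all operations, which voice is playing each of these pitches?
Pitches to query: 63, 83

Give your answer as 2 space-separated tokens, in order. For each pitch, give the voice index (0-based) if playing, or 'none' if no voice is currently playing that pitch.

Op 1: note_on(80): voice 0 is free -> assigned | voices=[80 - -]
Op 2: note_off(80): free voice 0 | voices=[- - -]
Op 3: note_on(84): voice 0 is free -> assigned | voices=[84 - -]
Op 4: note_on(63): voice 1 is free -> assigned | voices=[84 63 -]
Op 5: note_on(60): voice 2 is free -> assigned | voices=[84 63 60]
Op 6: note_off(60): free voice 2 | voices=[84 63 -]
Op 7: note_on(83): voice 2 is free -> assigned | voices=[84 63 83]
Op 8: note_on(85): all voices busy, STEAL voice 0 (pitch 84, oldest) -> assign | voices=[85 63 83]

Answer: 1 2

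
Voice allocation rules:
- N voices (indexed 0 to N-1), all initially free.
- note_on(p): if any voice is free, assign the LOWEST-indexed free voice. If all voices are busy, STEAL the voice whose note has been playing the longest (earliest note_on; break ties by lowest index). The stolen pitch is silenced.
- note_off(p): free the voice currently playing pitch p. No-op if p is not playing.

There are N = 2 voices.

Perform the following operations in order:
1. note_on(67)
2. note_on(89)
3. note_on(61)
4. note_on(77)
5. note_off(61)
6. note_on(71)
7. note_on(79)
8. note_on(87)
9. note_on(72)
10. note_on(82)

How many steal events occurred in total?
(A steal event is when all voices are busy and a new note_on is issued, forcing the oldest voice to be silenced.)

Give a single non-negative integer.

Answer: 6

Derivation:
Op 1: note_on(67): voice 0 is free -> assigned | voices=[67 -]
Op 2: note_on(89): voice 1 is free -> assigned | voices=[67 89]
Op 3: note_on(61): all voices busy, STEAL voice 0 (pitch 67, oldest) -> assign | voices=[61 89]
Op 4: note_on(77): all voices busy, STEAL voice 1 (pitch 89, oldest) -> assign | voices=[61 77]
Op 5: note_off(61): free voice 0 | voices=[- 77]
Op 6: note_on(71): voice 0 is free -> assigned | voices=[71 77]
Op 7: note_on(79): all voices busy, STEAL voice 1 (pitch 77, oldest) -> assign | voices=[71 79]
Op 8: note_on(87): all voices busy, STEAL voice 0 (pitch 71, oldest) -> assign | voices=[87 79]
Op 9: note_on(72): all voices busy, STEAL voice 1 (pitch 79, oldest) -> assign | voices=[87 72]
Op 10: note_on(82): all voices busy, STEAL voice 0 (pitch 87, oldest) -> assign | voices=[82 72]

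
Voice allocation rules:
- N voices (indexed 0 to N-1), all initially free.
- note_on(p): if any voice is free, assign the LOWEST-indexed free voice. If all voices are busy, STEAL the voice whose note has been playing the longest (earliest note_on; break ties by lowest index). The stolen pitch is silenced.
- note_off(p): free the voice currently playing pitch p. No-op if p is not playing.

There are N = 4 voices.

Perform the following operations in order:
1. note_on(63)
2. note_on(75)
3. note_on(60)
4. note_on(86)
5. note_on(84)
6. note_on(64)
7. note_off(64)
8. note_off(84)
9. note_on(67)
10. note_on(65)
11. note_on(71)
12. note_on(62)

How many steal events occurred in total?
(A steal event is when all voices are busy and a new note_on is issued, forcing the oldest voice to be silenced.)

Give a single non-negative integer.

Answer: 4

Derivation:
Op 1: note_on(63): voice 0 is free -> assigned | voices=[63 - - -]
Op 2: note_on(75): voice 1 is free -> assigned | voices=[63 75 - -]
Op 3: note_on(60): voice 2 is free -> assigned | voices=[63 75 60 -]
Op 4: note_on(86): voice 3 is free -> assigned | voices=[63 75 60 86]
Op 5: note_on(84): all voices busy, STEAL voice 0 (pitch 63, oldest) -> assign | voices=[84 75 60 86]
Op 6: note_on(64): all voices busy, STEAL voice 1 (pitch 75, oldest) -> assign | voices=[84 64 60 86]
Op 7: note_off(64): free voice 1 | voices=[84 - 60 86]
Op 8: note_off(84): free voice 0 | voices=[- - 60 86]
Op 9: note_on(67): voice 0 is free -> assigned | voices=[67 - 60 86]
Op 10: note_on(65): voice 1 is free -> assigned | voices=[67 65 60 86]
Op 11: note_on(71): all voices busy, STEAL voice 2 (pitch 60, oldest) -> assign | voices=[67 65 71 86]
Op 12: note_on(62): all voices busy, STEAL voice 3 (pitch 86, oldest) -> assign | voices=[67 65 71 62]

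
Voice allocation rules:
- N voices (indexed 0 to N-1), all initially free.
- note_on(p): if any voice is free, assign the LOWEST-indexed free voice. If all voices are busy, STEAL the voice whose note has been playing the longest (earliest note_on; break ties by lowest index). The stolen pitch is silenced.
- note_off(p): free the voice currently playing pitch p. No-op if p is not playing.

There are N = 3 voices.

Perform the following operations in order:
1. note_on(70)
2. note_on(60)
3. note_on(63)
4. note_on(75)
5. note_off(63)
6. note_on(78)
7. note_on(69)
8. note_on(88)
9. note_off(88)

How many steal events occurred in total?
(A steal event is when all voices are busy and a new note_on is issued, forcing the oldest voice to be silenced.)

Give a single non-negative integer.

Op 1: note_on(70): voice 0 is free -> assigned | voices=[70 - -]
Op 2: note_on(60): voice 1 is free -> assigned | voices=[70 60 -]
Op 3: note_on(63): voice 2 is free -> assigned | voices=[70 60 63]
Op 4: note_on(75): all voices busy, STEAL voice 0 (pitch 70, oldest) -> assign | voices=[75 60 63]
Op 5: note_off(63): free voice 2 | voices=[75 60 -]
Op 6: note_on(78): voice 2 is free -> assigned | voices=[75 60 78]
Op 7: note_on(69): all voices busy, STEAL voice 1 (pitch 60, oldest) -> assign | voices=[75 69 78]
Op 8: note_on(88): all voices busy, STEAL voice 0 (pitch 75, oldest) -> assign | voices=[88 69 78]
Op 9: note_off(88): free voice 0 | voices=[- 69 78]

Answer: 3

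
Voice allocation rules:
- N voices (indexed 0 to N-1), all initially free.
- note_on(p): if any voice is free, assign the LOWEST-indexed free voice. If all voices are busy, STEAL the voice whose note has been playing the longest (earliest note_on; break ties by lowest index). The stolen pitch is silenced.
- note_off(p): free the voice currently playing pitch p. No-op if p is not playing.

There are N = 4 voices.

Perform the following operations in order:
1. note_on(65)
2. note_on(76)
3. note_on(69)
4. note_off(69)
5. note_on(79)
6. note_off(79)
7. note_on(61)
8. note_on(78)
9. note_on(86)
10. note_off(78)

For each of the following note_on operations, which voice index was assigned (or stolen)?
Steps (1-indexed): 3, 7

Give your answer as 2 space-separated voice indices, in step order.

Op 1: note_on(65): voice 0 is free -> assigned | voices=[65 - - -]
Op 2: note_on(76): voice 1 is free -> assigned | voices=[65 76 - -]
Op 3: note_on(69): voice 2 is free -> assigned | voices=[65 76 69 -]
Op 4: note_off(69): free voice 2 | voices=[65 76 - -]
Op 5: note_on(79): voice 2 is free -> assigned | voices=[65 76 79 -]
Op 6: note_off(79): free voice 2 | voices=[65 76 - -]
Op 7: note_on(61): voice 2 is free -> assigned | voices=[65 76 61 -]
Op 8: note_on(78): voice 3 is free -> assigned | voices=[65 76 61 78]
Op 9: note_on(86): all voices busy, STEAL voice 0 (pitch 65, oldest) -> assign | voices=[86 76 61 78]
Op 10: note_off(78): free voice 3 | voices=[86 76 61 -]

Answer: 2 2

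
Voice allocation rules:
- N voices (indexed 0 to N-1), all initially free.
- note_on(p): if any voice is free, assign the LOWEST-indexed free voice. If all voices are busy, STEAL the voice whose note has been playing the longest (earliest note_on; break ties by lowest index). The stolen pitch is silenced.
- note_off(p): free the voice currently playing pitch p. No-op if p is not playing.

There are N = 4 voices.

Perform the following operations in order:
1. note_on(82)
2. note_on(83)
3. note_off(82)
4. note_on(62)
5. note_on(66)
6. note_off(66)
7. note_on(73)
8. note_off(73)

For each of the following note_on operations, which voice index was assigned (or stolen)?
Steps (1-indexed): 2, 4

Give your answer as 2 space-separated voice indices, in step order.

Answer: 1 0

Derivation:
Op 1: note_on(82): voice 0 is free -> assigned | voices=[82 - - -]
Op 2: note_on(83): voice 1 is free -> assigned | voices=[82 83 - -]
Op 3: note_off(82): free voice 0 | voices=[- 83 - -]
Op 4: note_on(62): voice 0 is free -> assigned | voices=[62 83 - -]
Op 5: note_on(66): voice 2 is free -> assigned | voices=[62 83 66 -]
Op 6: note_off(66): free voice 2 | voices=[62 83 - -]
Op 7: note_on(73): voice 2 is free -> assigned | voices=[62 83 73 -]
Op 8: note_off(73): free voice 2 | voices=[62 83 - -]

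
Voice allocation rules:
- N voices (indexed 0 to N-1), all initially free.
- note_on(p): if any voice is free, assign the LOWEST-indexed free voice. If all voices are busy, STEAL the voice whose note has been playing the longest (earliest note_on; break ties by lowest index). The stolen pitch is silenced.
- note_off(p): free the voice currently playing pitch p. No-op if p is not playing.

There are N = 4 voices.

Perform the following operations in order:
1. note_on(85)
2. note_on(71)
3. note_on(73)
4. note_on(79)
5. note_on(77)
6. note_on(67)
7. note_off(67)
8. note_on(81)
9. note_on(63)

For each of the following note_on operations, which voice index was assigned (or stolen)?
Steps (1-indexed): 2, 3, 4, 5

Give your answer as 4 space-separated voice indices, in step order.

Op 1: note_on(85): voice 0 is free -> assigned | voices=[85 - - -]
Op 2: note_on(71): voice 1 is free -> assigned | voices=[85 71 - -]
Op 3: note_on(73): voice 2 is free -> assigned | voices=[85 71 73 -]
Op 4: note_on(79): voice 3 is free -> assigned | voices=[85 71 73 79]
Op 5: note_on(77): all voices busy, STEAL voice 0 (pitch 85, oldest) -> assign | voices=[77 71 73 79]
Op 6: note_on(67): all voices busy, STEAL voice 1 (pitch 71, oldest) -> assign | voices=[77 67 73 79]
Op 7: note_off(67): free voice 1 | voices=[77 - 73 79]
Op 8: note_on(81): voice 1 is free -> assigned | voices=[77 81 73 79]
Op 9: note_on(63): all voices busy, STEAL voice 2 (pitch 73, oldest) -> assign | voices=[77 81 63 79]

Answer: 1 2 3 0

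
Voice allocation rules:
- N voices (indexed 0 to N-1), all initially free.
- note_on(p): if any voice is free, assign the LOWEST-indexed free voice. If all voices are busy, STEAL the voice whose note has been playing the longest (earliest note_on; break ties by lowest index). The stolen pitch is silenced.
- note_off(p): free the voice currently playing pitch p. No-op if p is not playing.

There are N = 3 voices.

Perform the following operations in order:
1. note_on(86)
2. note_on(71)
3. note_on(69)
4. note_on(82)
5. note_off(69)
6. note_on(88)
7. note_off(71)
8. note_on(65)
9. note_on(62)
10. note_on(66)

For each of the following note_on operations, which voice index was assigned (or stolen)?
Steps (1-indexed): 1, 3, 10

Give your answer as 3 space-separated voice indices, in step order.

Answer: 0 2 2

Derivation:
Op 1: note_on(86): voice 0 is free -> assigned | voices=[86 - -]
Op 2: note_on(71): voice 1 is free -> assigned | voices=[86 71 -]
Op 3: note_on(69): voice 2 is free -> assigned | voices=[86 71 69]
Op 4: note_on(82): all voices busy, STEAL voice 0 (pitch 86, oldest) -> assign | voices=[82 71 69]
Op 5: note_off(69): free voice 2 | voices=[82 71 -]
Op 6: note_on(88): voice 2 is free -> assigned | voices=[82 71 88]
Op 7: note_off(71): free voice 1 | voices=[82 - 88]
Op 8: note_on(65): voice 1 is free -> assigned | voices=[82 65 88]
Op 9: note_on(62): all voices busy, STEAL voice 0 (pitch 82, oldest) -> assign | voices=[62 65 88]
Op 10: note_on(66): all voices busy, STEAL voice 2 (pitch 88, oldest) -> assign | voices=[62 65 66]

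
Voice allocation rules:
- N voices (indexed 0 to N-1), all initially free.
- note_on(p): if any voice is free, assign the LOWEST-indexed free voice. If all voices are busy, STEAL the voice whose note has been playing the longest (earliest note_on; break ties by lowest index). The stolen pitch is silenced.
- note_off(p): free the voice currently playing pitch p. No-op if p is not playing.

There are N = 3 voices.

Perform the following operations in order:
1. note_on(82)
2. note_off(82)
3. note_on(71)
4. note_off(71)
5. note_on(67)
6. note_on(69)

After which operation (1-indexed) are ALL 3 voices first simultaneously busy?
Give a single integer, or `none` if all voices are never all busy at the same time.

Op 1: note_on(82): voice 0 is free -> assigned | voices=[82 - -]
Op 2: note_off(82): free voice 0 | voices=[- - -]
Op 3: note_on(71): voice 0 is free -> assigned | voices=[71 - -]
Op 4: note_off(71): free voice 0 | voices=[- - -]
Op 5: note_on(67): voice 0 is free -> assigned | voices=[67 - -]
Op 6: note_on(69): voice 1 is free -> assigned | voices=[67 69 -]

Answer: none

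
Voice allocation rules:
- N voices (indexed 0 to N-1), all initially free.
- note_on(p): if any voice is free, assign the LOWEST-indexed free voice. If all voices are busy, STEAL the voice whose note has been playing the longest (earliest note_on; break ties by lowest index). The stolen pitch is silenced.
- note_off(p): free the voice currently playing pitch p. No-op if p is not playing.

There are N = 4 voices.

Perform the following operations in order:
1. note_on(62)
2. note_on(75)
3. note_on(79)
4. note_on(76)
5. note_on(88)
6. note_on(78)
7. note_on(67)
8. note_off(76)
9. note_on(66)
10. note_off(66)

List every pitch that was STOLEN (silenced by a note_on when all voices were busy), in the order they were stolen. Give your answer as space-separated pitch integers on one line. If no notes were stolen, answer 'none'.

Op 1: note_on(62): voice 0 is free -> assigned | voices=[62 - - -]
Op 2: note_on(75): voice 1 is free -> assigned | voices=[62 75 - -]
Op 3: note_on(79): voice 2 is free -> assigned | voices=[62 75 79 -]
Op 4: note_on(76): voice 3 is free -> assigned | voices=[62 75 79 76]
Op 5: note_on(88): all voices busy, STEAL voice 0 (pitch 62, oldest) -> assign | voices=[88 75 79 76]
Op 6: note_on(78): all voices busy, STEAL voice 1 (pitch 75, oldest) -> assign | voices=[88 78 79 76]
Op 7: note_on(67): all voices busy, STEAL voice 2 (pitch 79, oldest) -> assign | voices=[88 78 67 76]
Op 8: note_off(76): free voice 3 | voices=[88 78 67 -]
Op 9: note_on(66): voice 3 is free -> assigned | voices=[88 78 67 66]
Op 10: note_off(66): free voice 3 | voices=[88 78 67 -]

Answer: 62 75 79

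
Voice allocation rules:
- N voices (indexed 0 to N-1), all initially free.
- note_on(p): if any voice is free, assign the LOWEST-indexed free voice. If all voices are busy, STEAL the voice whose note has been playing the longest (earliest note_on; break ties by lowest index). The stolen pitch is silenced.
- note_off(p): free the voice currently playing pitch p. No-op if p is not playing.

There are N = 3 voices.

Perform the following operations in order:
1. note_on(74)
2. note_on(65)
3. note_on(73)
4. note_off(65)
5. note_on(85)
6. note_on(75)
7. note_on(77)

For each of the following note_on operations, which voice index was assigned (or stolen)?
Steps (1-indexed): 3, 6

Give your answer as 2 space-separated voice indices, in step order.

Op 1: note_on(74): voice 0 is free -> assigned | voices=[74 - -]
Op 2: note_on(65): voice 1 is free -> assigned | voices=[74 65 -]
Op 3: note_on(73): voice 2 is free -> assigned | voices=[74 65 73]
Op 4: note_off(65): free voice 1 | voices=[74 - 73]
Op 5: note_on(85): voice 1 is free -> assigned | voices=[74 85 73]
Op 6: note_on(75): all voices busy, STEAL voice 0 (pitch 74, oldest) -> assign | voices=[75 85 73]
Op 7: note_on(77): all voices busy, STEAL voice 2 (pitch 73, oldest) -> assign | voices=[75 85 77]

Answer: 2 0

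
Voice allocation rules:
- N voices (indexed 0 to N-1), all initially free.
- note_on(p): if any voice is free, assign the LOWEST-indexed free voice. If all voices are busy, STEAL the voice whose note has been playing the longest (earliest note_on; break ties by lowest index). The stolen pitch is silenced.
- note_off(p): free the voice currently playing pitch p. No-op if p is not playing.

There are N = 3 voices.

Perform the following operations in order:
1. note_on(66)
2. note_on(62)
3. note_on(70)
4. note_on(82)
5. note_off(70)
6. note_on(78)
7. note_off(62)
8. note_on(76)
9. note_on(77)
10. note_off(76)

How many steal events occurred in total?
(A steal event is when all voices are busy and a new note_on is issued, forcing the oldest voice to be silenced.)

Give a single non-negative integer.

Op 1: note_on(66): voice 0 is free -> assigned | voices=[66 - -]
Op 2: note_on(62): voice 1 is free -> assigned | voices=[66 62 -]
Op 3: note_on(70): voice 2 is free -> assigned | voices=[66 62 70]
Op 4: note_on(82): all voices busy, STEAL voice 0 (pitch 66, oldest) -> assign | voices=[82 62 70]
Op 5: note_off(70): free voice 2 | voices=[82 62 -]
Op 6: note_on(78): voice 2 is free -> assigned | voices=[82 62 78]
Op 7: note_off(62): free voice 1 | voices=[82 - 78]
Op 8: note_on(76): voice 1 is free -> assigned | voices=[82 76 78]
Op 9: note_on(77): all voices busy, STEAL voice 0 (pitch 82, oldest) -> assign | voices=[77 76 78]
Op 10: note_off(76): free voice 1 | voices=[77 - 78]

Answer: 2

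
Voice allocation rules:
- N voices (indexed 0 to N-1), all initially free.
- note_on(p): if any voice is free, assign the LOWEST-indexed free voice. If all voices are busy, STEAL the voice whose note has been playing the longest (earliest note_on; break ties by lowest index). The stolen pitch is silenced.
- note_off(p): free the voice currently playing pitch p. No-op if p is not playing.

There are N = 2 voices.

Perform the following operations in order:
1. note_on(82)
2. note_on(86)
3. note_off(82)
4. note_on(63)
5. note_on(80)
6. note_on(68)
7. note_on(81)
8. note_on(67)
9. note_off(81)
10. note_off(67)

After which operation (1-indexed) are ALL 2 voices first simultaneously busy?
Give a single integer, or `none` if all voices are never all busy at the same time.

Answer: 2

Derivation:
Op 1: note_on(82): voice 0 is free -> assigned | voices=[82 -]
Op 2: note_on(86): voice 1 is free -> assigned | voices=[82 86]
Op 3: note_off(82): free voice 0 | voices=[- 86]
Op 4: note_on(63): voice 0 is free -> assigned | voices=[63 86]
Op 5: note_on(80): all voices busy, STEAL voice 1 (pitch 86, oldest) -> assign | voices=[63 80]
Op 6: note_on(68): all voices busy, STEAL voice 0 (pitch 63, oldest) -> assign | voices=[68 80]
Op 7: note_on(81): all voices busy, STEAL voice 1 (pitch 80, oldest) -> assign | voices=[68 81]
Op 8: note_on(67): all voices busy, STEAL voice 0 (pitch 68, oldest) -> assign | voices=[67 81]
Op 9: note_off(81): free voice 1 | voices=[67 -]
Op 10: note_off(67): free voice 0 | voices=[- -]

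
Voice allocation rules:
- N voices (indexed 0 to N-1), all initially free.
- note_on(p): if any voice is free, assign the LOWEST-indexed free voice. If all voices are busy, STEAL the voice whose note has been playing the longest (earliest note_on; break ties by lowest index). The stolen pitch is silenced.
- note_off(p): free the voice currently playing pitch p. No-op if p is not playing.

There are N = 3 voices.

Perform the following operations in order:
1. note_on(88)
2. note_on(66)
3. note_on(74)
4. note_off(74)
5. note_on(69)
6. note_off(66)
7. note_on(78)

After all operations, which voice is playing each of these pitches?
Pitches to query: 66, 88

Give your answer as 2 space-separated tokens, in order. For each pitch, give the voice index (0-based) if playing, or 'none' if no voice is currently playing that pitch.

Op 1: note_on(88): voice 0 is free -> assigned | voices=[88 - -]
Op 2: note_on(66): voice 1 is free -> assigned | voices=[88 66 -]
Op 3: note_on(74): voice 2 is free -> assigned | voices=[88 66 74]
Op 4: note_off(74): free voice 2 | voices=[88 66 -]
Op 5: note_on(69): voice 2 is free -> assigned | voices=[88 66 69]
Op 6: note_off(66): free voice 1 | voices=[88 - 69]
Op 7: note_on(78): voice 1 is free -> assigned | voices=[88 78 69]

Answer: none 0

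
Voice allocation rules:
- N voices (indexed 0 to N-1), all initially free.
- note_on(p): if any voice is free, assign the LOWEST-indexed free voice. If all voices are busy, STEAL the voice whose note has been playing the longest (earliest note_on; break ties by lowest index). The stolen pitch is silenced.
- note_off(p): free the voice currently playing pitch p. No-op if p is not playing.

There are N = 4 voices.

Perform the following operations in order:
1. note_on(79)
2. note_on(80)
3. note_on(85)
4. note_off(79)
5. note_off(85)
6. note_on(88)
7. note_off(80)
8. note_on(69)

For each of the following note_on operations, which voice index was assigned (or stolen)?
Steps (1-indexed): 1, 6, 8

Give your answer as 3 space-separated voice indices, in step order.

Answer: 0 0 1

Derivation:
Op 1: note_on(79): voice 0 is free -> assigned | voices=[79 - - -]
Op 2: note_on(80): voice 1 is free -> assigned | voices=[79 80 - -]
Op 3: note_on(85): voice 2 is free -> assigned | voices=[79 80 85 -]
Op 4: note_off(79): free voice 0 | voices=[- 80 85 -]
Op 5: note_off(85): free voice 2 | voices=[- 80 - -]
Op 6: note_on(88): voice 0 is free -> assigned | voices=[88 80 - -]
Op 7: note_off(80): free voice 1 | voices=[88 - - -]
Op 8: note_on(69): voice 1 is free -> assigned | voices=[88 69 - -]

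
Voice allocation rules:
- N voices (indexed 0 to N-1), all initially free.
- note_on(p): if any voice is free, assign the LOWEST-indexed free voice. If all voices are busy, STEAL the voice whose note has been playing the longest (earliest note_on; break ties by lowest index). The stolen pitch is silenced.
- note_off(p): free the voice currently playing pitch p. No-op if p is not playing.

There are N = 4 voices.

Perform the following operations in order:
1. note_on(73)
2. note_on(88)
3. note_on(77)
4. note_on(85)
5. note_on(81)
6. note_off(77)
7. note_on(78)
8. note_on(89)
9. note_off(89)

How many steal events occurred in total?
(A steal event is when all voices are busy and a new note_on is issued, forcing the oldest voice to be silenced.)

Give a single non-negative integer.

Answer: 2

Derivation:
Op 1: note_on(73): voice 0 is free -> assigned | voices=[73 - - -]
Op 2: note_on(88): voice 1 is free -> assigned | voices=[73 88 - -]
Op 3: note_on(77): voice 2 is free -> assigned | voices=[73 88 77 -]
Op 4: note_on(85): voice 3 is free -> assigned | voices=[73 88 77 85]
Op 5: note_on(81): all voices busy, STEAL voice 0 (pitch 73, oldest) -> assign | voices=[81 88 77 85]
Op 6: note_off(77): free voice 2 | voices=[81 88 - 85]
Op 7: note_on(78): voice 2 is free -> assigned | voices=[81 88 78 85]
Op 8: note_on(89): all voices busy, STEAL voice 1 (pitch 88, oldest) -> assign | voices=[81 89 78 85]
Op 9: note_off(89): free voice 1 | voices=[81 - 78 85]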